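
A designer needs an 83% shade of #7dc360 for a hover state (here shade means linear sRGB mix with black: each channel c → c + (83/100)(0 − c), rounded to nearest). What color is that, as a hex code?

#7dc360 is rgb(125, 195, 96).
Per channel, c → c + 0.83(0 − c):
  R: 125 + 0.83×(0−125) = 125 − 103.75 = 21.25 → 21
  G: 195 − 161.85 = 33.15 → 33
  B: 96 − 79.68 = 16.32 → 16
rgb(21, 33, 16) = #152110.

#152110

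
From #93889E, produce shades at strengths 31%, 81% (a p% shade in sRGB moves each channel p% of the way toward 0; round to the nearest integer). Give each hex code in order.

#655E6D, #1C1A1E

#93889E is rgb(147, 136, 158).
31%: (147 − 45.57 = 101.43→101, 136 − 42.16 = 93.84→94, 158 − 48.98 = 109.02→109) → #655E6D
81%: (147 − 119.07 = 27.93→28, 136 − 110.16 = 25.84→26, 158 − 127.98 = 30.02→30) → #1C1A1E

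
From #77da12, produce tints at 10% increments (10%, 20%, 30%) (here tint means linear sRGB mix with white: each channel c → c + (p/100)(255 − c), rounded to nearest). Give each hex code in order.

#85de2a, #92e141, #a0e559

#77da12 is rgb(119, 218, 18).
10%: (119 + 13.6 = 132.6→133, 218 + 3.7 = 221.7→222, 18 + 23.7 = 41.7→42) → #85de2a
20%: (119 + 27.2 = 146.2→146, 218 + 7.4 = 225.4→225, 18 + 47.4 = 65.4→65) → #92e141
30%: (119 + 40.8 = 159.8→160, 218 + 11.1 = 229.1→229, 18 + 71.1 = 89.1→89) → #a0e559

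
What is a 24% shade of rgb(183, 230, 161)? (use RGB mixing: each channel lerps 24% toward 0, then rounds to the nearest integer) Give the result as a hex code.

A 24% shade moves each channel 24% toward 0:
  R: 183 + 0.24×(0−183) = 183 − 43.92 = 139.08 → 139
  G: 230 + 0.24×(0−230) = 230 − 55.2 = 174.8 → 175
  B: 161 − 38.64 = 122.36 → 122
rgb(139, 175, 122) = #8BAF7A.

#8BAF7A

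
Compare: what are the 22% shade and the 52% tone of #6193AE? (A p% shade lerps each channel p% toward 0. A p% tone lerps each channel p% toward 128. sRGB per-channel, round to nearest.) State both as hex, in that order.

#4C7388, #718996

#6193AE is rgb(97, 147, 174).
22% shade:
  R: 97 + 0.22×(0−97) = 97 − 21.34 = 75.66 → 76
  G: 147 + 0.22×(0−147) = 147 − 32.34 = 114.66 → 115
  B: 174 − 38.28 = 135.72 → 136
  → #4C7388
52% tone:
  R: 97 + 16.12 = 113.12 → 113
  G: 147 + 0.52×(128−147) = 147 − 9.88 = 137.12 → 137
  B: 174 + 0.52×(128−174) = 174 − 23.92 = 150.08 → 150
  → #718996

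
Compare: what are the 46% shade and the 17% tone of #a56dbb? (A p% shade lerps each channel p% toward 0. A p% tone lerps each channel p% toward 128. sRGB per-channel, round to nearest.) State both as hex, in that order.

#593b65, #9f70b1

#a56dbb is rgb(165, 109, 187).
46% shade:
  R: 165 − 75.9 = 89.1 → 89
  G: 109 + 0.46×(0−109) = 109 − 50.14 = 58.86 → 59
  B: 187 − 86.02 = 100.98 → 101
  → #593b65
17% tone:
  R: 165 + 0.17×(128−165) = 165 − 6.29 = 158.71 → 159
  G: 109 + 0.17×(128−109) = 109 + 3.23 = 112.23 → 112
  B: 187 + 0.17×(128−187) = 187 − 10.03 = 176.97 → 177
  → #9f70b1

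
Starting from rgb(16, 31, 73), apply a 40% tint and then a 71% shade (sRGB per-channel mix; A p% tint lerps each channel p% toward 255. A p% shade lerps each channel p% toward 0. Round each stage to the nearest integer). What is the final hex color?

A 40% tint moves each channel 40% toward 255:
  R: 16 + 0.4×(255−16) = 16 + 95.6 = 111.6 → 112
  G: 31 + 89.6 = 120.6 → 121
  B: 73 + 0.4×(255−73) = 73 + 72.8 = 145.8 → 146
After the tint: rgb(112, 121, 146) = #707992.
Lerp each channel 71% toward 0:
  R: 112 − 79.52 = 32.48 → 32
  G: 121 − 85.91 = 35.09 → 35
  B: 146 + 0.71×(0−146) = 146 − 103.66 = 42.34 → 42
rgb(32, 35, 42) = #20232A.

#20232A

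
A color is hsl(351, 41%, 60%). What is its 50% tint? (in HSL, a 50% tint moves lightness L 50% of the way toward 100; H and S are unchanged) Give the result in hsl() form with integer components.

L moves 50% from 60 toward 100: 60 + 20 = 80 → 80.
H and S are unchanged.

hsl(351, 41%, 80%)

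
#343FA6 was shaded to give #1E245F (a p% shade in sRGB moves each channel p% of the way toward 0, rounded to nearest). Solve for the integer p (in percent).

#343FA6 is rgb(52, 63, 166); #1E245F is rgb(30, 36, 95).
On the B channel (widest range): 95 ≈ 166 + (p/100)(0 − 166), so p ≈ 100×(95 − 166)/(0 − 166) = -7100/-166 = 42.77.
p = 43 reproduces all three channels after rounding.

43%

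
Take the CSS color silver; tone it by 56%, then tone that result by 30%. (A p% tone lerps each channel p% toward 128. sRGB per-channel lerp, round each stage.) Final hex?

#949494

CSS silver is rgb(192, 192, 192).
A 56% tone moves each channel 56% toward 128:
  R: 192 − 35.84 = 156.16 → 156
  G: 192 + 0.56×(128−192) = 192 − 35.84 = 156.16 → 156
  B: 192 + 0.56×(128−192) = 192 − 35.84 = 156.16 → 156
After the tone: rgb(156, 156, 156) = #9C9C9C.
Lerp each channel 30% toward 128:
  R: 156 + 0.3×(128−156) = 156 − 8.4 = 147.6 → 148
  G: 156 + 0.3×(128−156) = 156 − 8.4 = 147.6 → 148
  B: 156 − 8.4 = 147.6 → 148
rgb(148, 148, 148) = #949494.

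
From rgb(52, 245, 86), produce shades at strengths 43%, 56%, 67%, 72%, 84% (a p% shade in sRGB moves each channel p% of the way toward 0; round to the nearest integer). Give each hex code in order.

43%: (52 − 22.36 = 29.64→30, 245 − 105.35 = 139.65→140, 86 − 36.98 = 49.02→49) → #1E8C31
56%: (52 − 29.12 = 22.88→23, 245 − 137.2 = 107.8→108, 86 − 48.16 = 37.84→38) → #176C26
67%: (52 − 34.84 = 17.16→17, 245 − 164.15 = 80.85→81, 86 − 57.62 = 28.38→28) → #11511C
72%: (52 − 37.44 = 14.56→15, 245 − 176.4 = 68.6→69, 86 − 61.92 = 24.08→24) → #0F4518
84%: (52 − 43.68 = 8.32→8, 245 − 205.8 = 39.2→39, 86 − 72.24 = 13.76→14) → #08270E

#1E8C31, #176C26, #11511C, #0F4518, #08270E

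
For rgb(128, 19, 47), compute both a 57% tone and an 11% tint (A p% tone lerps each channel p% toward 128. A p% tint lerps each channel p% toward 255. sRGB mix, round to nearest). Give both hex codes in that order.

57% tone:
  R: 128 + 0.57×(128−128) = 128 + 0 = 128 → 128
  G: 19 + 0.57×(128−19) = 19 + 62.13 = 81.13 → 81
  B: 47 + 46.17 = 93.17 → 93
  → #80515D
11% tint:
  R: 128 + 13.97 = 141.97 → 142
  G: 19 + 0.11×(255−19) = 19 + 25.96 = 44.96 → 45
  B: 47 + 0.11×(255−47) = 47 + 22.88 = 69.88 → 70
  → #8E2D46

#80515D, #8E2D46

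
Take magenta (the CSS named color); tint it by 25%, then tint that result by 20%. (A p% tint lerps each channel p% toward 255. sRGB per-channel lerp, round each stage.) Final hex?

CSS magenta is rgb(255, 0, 255).
Lerp each channel 25% toward 255:
  R: 255 + 0.25×(255−255) = 255 + 0 = 255 → 255
  G: 0 + 0.25×(255−0) = 0 + 63.75 = 63.75 → 64
  B: 255 + 0 = 255 → 255
After the tint: rgb(255, 64, 255) = #FF40FF.
Lerp each channel 20% toward 255:
  R: 255 + 0.2×(255−255) = 255 + 0 = 255 → 255
  G: 64 + 0.2×(255−64) = 64 + 38.2 = 102.2 → 102
  B: 255 + 0 = 255 → 255
rgb(255, 102, 255) = #FF66FF.

#FF66FF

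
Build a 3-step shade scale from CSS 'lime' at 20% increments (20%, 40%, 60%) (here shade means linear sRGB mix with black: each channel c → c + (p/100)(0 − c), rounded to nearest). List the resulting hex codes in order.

#00CC00, #009900, #006600

CSS lime is rgb(0, 255, 0).
20%: (0→0, 255 − 51 = 204→204, 0→0) → #00CC00
40%: (0→0, 255 − 102 = 153→153, 0→0) → #009900
60%: (0→0, 255 − 153 = 102→102, 0→0) → #006600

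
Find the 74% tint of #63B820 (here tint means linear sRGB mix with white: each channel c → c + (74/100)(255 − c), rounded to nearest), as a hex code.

#D6EDC5

#63B820 is rgb(99, 184, 32).
Lerp each channel 74% toward 255:
  R: 99 + 0.74×(255−99) = 99 + 115.44 = 214.44 → 214
  G: 184 + 0.74×(255−184) = 184 + 52.54 = 236.54 → 237
  B: 32 + 0.74×(255−32) = 32 + 165.02 = 197.02 → 197
rgb(214, 237, 197) = #D6EDC5.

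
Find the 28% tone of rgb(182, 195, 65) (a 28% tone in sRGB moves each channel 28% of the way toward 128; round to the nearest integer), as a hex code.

A 28% tone moves each channel 28% toward 128:
  R: 182 + 0.28×(128−182) = 182 − 15.12 = 166.88 → 167
  G: 195 + 0.28×(128−195) = 195 − 18.76 = 176.24 → 176
  B: 65 + 0.28×(128−65) = 65 + 17.64 = 82.64 → 83
rgb(167, 176, 83) = #A7B053.

#A7B053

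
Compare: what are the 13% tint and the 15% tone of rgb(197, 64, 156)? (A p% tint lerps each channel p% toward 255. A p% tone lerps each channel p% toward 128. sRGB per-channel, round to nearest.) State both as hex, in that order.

13% tint:
  R: 197 + 7.54 = 204.54 → 205
  G: 64 + 24.83 = 88.83 → 89
  B: 156 + 12.87 = 168.87 → 169
  → #CD59A9
15% tone:
  R: 197 − 10.35 = 186.65 → 187
  G: 64 + 9.6 = 73.6 → 74
  B: 156 − 4.2 = 151.8 → 152
  → #BB4A98

#CD59A9, #BB4A98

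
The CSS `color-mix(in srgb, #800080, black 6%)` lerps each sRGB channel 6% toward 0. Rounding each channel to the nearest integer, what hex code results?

#800080 is rgb(128, 0, 128).
Lerp each channel 6% toward 0:
  R: 128 + 0.06×(0−128) = 128 − 7.68 = 120.32 → 120
  G: 0 + 0 = 0 → 0
  B: 128 − 7.68 = 120.32 → 120
rgb(120, 0, 120) = #780078.

#780078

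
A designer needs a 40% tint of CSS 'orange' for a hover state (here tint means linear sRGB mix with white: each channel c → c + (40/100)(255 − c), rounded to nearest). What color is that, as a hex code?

#FFC966

CSS orange is rgb(255, 165, 0).
Lerp each channel 40% toward 255:
  R: 255 + 0.4×(255−255) = 255 + 0 = 255 → 255
  G: 165 + 0.4×(255−165) = 165 + 36 = 201 → 201
  B: 0 + 0.4×(255−0) = 0 + 102 = 102 → 102
rgb(255, 201, 102) = #FFC966.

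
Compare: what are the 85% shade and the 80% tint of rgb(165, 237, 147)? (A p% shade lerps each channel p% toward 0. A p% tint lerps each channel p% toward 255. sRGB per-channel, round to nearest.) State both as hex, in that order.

#192416, #edfbe9

85% shade:
  R: 165 + 0.85×(0−165) = 165 − 140.25 = 24.75 → 25
  G: 237 + 0.85×(0−237) = 237 − 201.45 = 35.55 → 36
  B: 147 − 124.95 = 22.05 → 22
  → #192416
80% tint:
  R: 165 + 0.8×(255−165) = 165 + 72 = 237 → 237
  G: 237 + 0.8×(255−237) = 237 + 14.4 = 251.4 → 251
  B: 147 + 86.4 = 233.4 → 233
  → #edfbe9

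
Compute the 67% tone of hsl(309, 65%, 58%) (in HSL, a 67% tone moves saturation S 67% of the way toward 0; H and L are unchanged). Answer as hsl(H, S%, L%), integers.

hsl(309, 21%, 58%)

S moves 67% from 65 toward 0: 65 − 43.55 = 21.45 → 21.
H and L are unchanged.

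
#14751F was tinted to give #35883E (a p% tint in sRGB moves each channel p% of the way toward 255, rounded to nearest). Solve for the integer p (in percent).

14%

#14751F is rgb(20, 117, 31); #35883E is rgb(53, 136, 62).
On the R channel (widest range): 53 ≈ 20 + (p/100)(255 − 20), so p ≈ 100×(53 − 20)/(255 − 20) = 3300/235 = 14.04.
p = 14 reproduces all three channels after rounding.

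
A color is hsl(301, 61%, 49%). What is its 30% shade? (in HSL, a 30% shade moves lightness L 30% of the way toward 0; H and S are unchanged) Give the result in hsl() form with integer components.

L moves 30% from 49 toward 0: 49 − 14.7 = 34.3 → 34.
H and S are unchanged.

hsl(301, 61%, 34%)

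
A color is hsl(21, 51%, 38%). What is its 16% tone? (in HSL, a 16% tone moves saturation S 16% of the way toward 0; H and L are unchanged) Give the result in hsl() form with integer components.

hsl(21, 43%, 38%)

S moves 16% from 51 toward 0: 51 − 8.16 = 42.84 → 43.
H and L are unchanged.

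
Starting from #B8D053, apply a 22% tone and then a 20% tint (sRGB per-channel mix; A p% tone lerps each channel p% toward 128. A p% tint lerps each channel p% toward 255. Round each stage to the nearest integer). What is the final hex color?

#B8D053 is rgb(184, 208, 83).
A 22% tone moves each channel 22% toward 128:
  R: 184 + 0.22×(128−184) = 184 − 12.32 = 171.68 → 172
  G: 208 − 17.6 = 190.4 → 190
  B: 83 + 9.9 = 92.9 → 93
After the tone: rgb(172, 190, 93) = #ACBE5D.
Per channel, c → c + 0.2(255 − c):
  R: 172 + 0.2×(255−172) = 172 + 16.6 = 188.6 → 189
  G: 190 + 0.2×(255−190) = 190 + 13 = 203 → 203
  B: 93 + 0.2×(255−93) = 93 + 32.4 = 125.4 → 125
rgb(189, 203, 125) = #BDCB7D.

#BDCB7D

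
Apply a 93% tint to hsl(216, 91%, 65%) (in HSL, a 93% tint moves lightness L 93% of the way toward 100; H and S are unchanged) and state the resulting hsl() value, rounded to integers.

hsl(216, 91%, 98%)

L moves 93% from 65 toward 100: 65 + 32.55 = 97.55 → 98.
H and S are unchanged.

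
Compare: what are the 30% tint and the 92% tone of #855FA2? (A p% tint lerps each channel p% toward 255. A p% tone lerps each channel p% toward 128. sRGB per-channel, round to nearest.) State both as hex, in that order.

#855FA2 is rgb(133, 95, 162).
30% tint:
  R: 133 + 0.3×(255−133) = 133 + 36.6 = 169.6 → 170
  G: 95 + 48 = 143 → 143
  B: 162 + 0.3×(255−162) = 162 + 27.9 = 189.9 → 190
  → #AA8FBE
92% tone:
  R: 133 − 4.6 = 128.4 → 128
  G: 95 + 0.92×(128−95) = 95 + 30.36 = 125.36 → 125
  B: 162 + 0.92×(128−162) = 162 − 31.28 = 130.72 → 131
  → #807D83

#AA8FBE, #807D83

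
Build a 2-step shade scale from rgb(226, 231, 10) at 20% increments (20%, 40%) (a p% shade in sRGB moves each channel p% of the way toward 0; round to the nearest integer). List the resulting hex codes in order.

#B5B908, #888B06

20%: (226 − 45.2 = 180.8→181, 231 − 46.2 = 184.8→185, 10 − 2 = 8→8) → #B5B908
40%: (226 − 90.4 = 135.6→136, 231 − 92.4 = 138.6→139, 10 − 4 = 6→6) → #888B06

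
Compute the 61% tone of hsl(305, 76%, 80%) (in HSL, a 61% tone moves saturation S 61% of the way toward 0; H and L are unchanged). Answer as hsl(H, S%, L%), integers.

hsl(305, 30%, 80%)

S moves 61% from 76 toward 0: 76 − 46.36 = 29.64 → 30.
H and L are unchanged.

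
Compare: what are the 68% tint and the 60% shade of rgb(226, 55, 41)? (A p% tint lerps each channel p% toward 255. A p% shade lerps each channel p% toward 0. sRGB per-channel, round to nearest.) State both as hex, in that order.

68% tint:
  R: 226 + 19.72 = 245.72 → 246
  G: 55 + 0.68×(255−55) = 55 + 136 = 191 → 191
  B: 41 + 0.68×(255−41) = 41 + 145.52 = 186.52 → 187
  → #F6BFBB
60% shade:
  R: 226 + 0.6×(0−226) = 226 − 135.6 = 90.4 → 90
  G: 55 − 33 = 22 → 22
  B: 41 + 0.6×(0−41) = 41 − 24.6 = 16.4 → 16
  → #5A1610

#F6BFBB, #5A1610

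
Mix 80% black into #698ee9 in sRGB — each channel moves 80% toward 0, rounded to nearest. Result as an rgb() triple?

rgb(21, 28, 47)

#698ee9 is rgb(105, 142, 233).
An 80% shade moves each channel 80% toward 0:
  R: 105 + 0.8×(0−105) = 105 − 84 = 21 → 21
  G: 142 + 0.8×(0−142) = 142 − 113.6 = 28.4 → 28
  B: 233 + 0.8×(0−233) = 233 − 186.4 = 46.6 → 47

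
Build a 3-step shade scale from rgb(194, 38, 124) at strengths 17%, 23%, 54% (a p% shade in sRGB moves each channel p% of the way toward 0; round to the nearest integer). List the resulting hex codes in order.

#A12067, #951D5F, #591139

17%: (194 − 32.98 = 161.02→161, 38 − 6.46 = 31.54→32, 124 − 21.08 = 102.92→103) → #A12067
23%: (194 − 44.62 = 149.38→149, 38 − 8.74 = 29.26→29, 124 − 28.52 = 95.48→95) → #951D5F
54%: (194 − 104.76 = 89.24→89, 38 − 20.52 = 17.48→17, 124 − 66.96 = 57.04→57) → #591139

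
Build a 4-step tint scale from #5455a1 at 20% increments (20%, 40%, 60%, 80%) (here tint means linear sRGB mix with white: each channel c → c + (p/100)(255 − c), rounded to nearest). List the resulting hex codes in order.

#5455a1 is rgb(84, 85, 161).
20%: (84 + 34.2 = 118.2→118, 85 + 34 = 119→119, 161 + 18.8 = 179.8→180) → #7677b4
40%: (84 + 68.4 = 152.4→152, 85 + 68 = 153→153, 161 + 37.6 = 198.6→199) → #9899c7
60%: (84 + 102.6 = 186.6→187, 85 + 102 = 187→187, 161 + 56.4 = 217.4→217) → #bbbbd9
80%: (84 + 136.8 = 220.8→221, 85 + 136 = 221→221, 161 + 75.2 = 236.2→236) → #ddddec

#7677b4, #9899c7, #bbbbd9, #ddddec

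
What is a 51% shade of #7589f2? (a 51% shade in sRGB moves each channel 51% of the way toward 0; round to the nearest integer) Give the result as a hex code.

#394377

#7589f2 is rgb(117, 137, 242).
Per channel, c → c + 0.51(0 − c):
  R: 117 − 59.67 = 57.33 → 57
  G: 137 + 0.51×(0−137) = 137 − 69.87 = 67.13 → 67
  B: 242 + 0.51×(0−242) = 242 − 123.42 = 118.58 → 119
rgb(57, 67, 119) = #394377.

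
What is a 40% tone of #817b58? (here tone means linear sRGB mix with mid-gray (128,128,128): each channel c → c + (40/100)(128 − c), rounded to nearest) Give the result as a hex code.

#817d68

#817b58 is rgb(129, 123, 88).
Per channel, c → c + 0.4(128 − c):
  R: 129 + 0.4×(128−129) = 129 − 0.4 = 128.6 → 129
  G: 123 + 2 = 125 → 125
  B: 88 + 0.4×(128−88) = 88 + 16 = 104 → 104
rgb(129, 125, 104) = #817d68.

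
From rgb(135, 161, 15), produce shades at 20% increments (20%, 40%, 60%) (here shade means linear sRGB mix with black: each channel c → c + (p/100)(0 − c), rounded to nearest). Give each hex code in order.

#6c810c, #516109, #364006

20%: (135 − 27 = 108→108, 161 − 32.2 = 128.8→129, 15 − 3 = 12→12) → #6c810c
40%: (135 − 54 = 81→81, 161 − 64.4 = 96.6→97, 15 − 6 = 9→9) → #516109
60%: (135 − 81 = 54→54, 161 − 96.6 = 64.4→64, 15 − 9 = 6→6) → #364006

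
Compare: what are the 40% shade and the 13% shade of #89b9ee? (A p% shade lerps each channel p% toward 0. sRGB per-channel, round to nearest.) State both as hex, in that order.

#89b9ee is rgb(137, 185, 238).
40% shade:
  R: 137 + 0.4×(0−137) = 137 − 54.8 = 82.2 → 82
  G: 185 − 74 = 111 → 111
  B: 238 + 0.4×(0−238) = 238 − 95.2 = 142.8 → 143
  → #526f8f
13% shade:
  R: 137 + 0.13×(0−137) = 137 − 17.81 = 119.19 → 119
  G: 185 + 0.13×(0−185) = 185 − 24.05 = 160.95 → 161
  B: 238 − 30.94 = 207.06 → 207
  → #77a1cf

#526f8f, #77a1cf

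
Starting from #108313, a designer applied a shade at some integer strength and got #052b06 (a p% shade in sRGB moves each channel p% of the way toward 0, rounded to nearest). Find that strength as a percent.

#108313 is rgb(16, 131, 19); #052b06 is rgb(5, 43, 6).
On the G channel (widest range): 43 ≈ 131 + (p/100)(0 − 131), so p ≈ 100×(43 − 131)/(0 − 131) = -8800/-131 = 67.18.
p = 67 reproduces all three channels after rounding.

67%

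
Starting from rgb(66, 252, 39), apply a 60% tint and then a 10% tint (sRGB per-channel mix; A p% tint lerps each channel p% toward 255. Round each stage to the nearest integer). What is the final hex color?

Per channel, c → c + 0.6(255 − c):
  R: 66 + 0.6×(255−66) = 66 + 113.4 = 179.4 → 179
  G: 252 + 1.8 = 253.8 → 254
  B: 39 + 0.6×(255−39) = 39 + 129.6 = 168.6 → 169
After the tint: rgb(179, 254, 169) = #B3FEA9.
Lerp each channel 10% toward 255:
  R: 179 + 0.1×(255−179) = 179 + 7.6 = 186.6 → 187
  G: 254 + 0.1×(255−254) = 254 + 0.1 = 254.1 → 254
  B: 169 + 0.1×(255−169) = 169 + 8.6 = 177.6 → 178
rgb(187, 254, 178) = #BBFEB2.

#BBFEB2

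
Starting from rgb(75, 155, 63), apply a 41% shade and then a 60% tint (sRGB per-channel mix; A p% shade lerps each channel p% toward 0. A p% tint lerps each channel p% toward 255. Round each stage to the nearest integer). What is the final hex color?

#ABBDA8

A 41% shade moves each channel 41% toward 0:
  R: 75 − 30.75 = 44.25 → 44
  G: 155 + 0.41×(0−155) = 155 − 63.55 = 91.45 → 91
  B: 63 + 0.41×(0−63) = 63 − 25.83 = 37.17 → 37
After the shade: rgb(44, 91, 37) = #2C5B25.
Per channel, c → c + 0.6(255 − c):
  R: 44 + 0.6×(255−44) = 44 + 126.6 = 170.6 → 171
  G: 91 + 98.4 = 189.4 → 189
  B: 37 + 0.6×(255−37) = 37 + 130.8 = 167.8 → 168
rgb(171, 189, 168) = #ABBDA8.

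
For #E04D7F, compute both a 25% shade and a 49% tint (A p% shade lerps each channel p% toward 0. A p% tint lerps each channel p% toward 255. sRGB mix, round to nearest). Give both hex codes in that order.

#A83A5F, #EFA4BE

#E04D7F is rgb(224, 77, 127).
25% shade:
  R: 224 + 0.25×(0−224) = 224 − 56 = 168 → 168
  G: 77 + 0.25×(0−77) = 77 − 19.25 = 57.75 → 58
  B: 127 + 0.25×(0−127) = 127 − 31.75 = 95.25 → 95
  → #A83A5F
49% tint:
  R: 224 + 0.49×(255−224) = 224 + 15.19 = 239.19 → 239
  G: 77 + 87.22 = 164.22 → 164
  B: 127 + 62.72 = 189.72 → 190
  → #EFA4BE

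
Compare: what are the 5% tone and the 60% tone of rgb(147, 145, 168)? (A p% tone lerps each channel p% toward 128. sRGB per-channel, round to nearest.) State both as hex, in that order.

5% tone:
  R: 147 + 0.05×(128−147) = 147 − 0.95 = 146.05 → 146
  G: 145 + 0.05×(128−145) = 145 − 0.85 = 144.15 → 144
  B: 168 + 0.05×(128−168) = 168 − 2 = 166 → 166
  → #9290a6
60% tone:
  R: 147 − 11.4 = 135.6 → 136
  G: 145 + 0.6×(128−145) = 145 − 10.2 = 134.8 → 135
  B: 168 − 24 = 144 → 144
  → #888790

#9290a6, #888790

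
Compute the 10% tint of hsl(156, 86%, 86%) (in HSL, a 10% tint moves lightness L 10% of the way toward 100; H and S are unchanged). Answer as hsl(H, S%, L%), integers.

L moves 10% from 86 toward 100: 86 + 1.4 = 87.4 → 87.
H and S are unchanged.

hsl(156, 86%, 87%)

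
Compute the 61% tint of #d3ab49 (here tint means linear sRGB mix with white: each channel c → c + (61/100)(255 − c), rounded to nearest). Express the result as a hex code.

#eedeb8

#d3ab49 is rgb(211, 171, 73).
A 61% tint moves each channel 61% toward 255:
  R: 211 + 0.61×(255−211) = 211 + 26.84 = 237.84 → 238
  G: 171 + 51.24 = 222.24 → 222
  B: 73 + 0.61×(255−73) = 73 + 111.02 = 184.02 → 184
rgb(238, 222, 184) = #eedeb8.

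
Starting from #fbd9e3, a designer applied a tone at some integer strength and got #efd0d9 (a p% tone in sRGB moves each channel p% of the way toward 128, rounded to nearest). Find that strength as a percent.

#fbd9e3 is rgb(251, 217, 227); #efd0d9 is rgb(239, 208, 217).
On the R channel (widest range): 239 ≈ 251 + (p/100)(128 − 251), so p ≈ 100×(239 − 251)/(128 − 251) = -1200/-123 = 9.76.
p = 10 reproduces all three channels after rounding.

10%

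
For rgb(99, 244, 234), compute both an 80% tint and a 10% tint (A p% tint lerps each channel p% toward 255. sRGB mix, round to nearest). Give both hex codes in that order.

#e0fdfb, #73f5ec

80% tint:
  R: 99 + 124.8 = 223.8 → 224
  G: 244 + 0.8×(255−244) = 244 + 8.8 = 252.8 → 253
  B: 234 + 16.8 = 250.8 → 251
  → #e0fdfb
10% tint:
  R: 99 + 0.1×(255−99) = 99 + 15.6 = 114.6 → 115
  G: 244 + 0.1×(255−244) = 244 + 1.1 = 245.1 → 245
  B: 234 + 0.1×(255−234) = 234 + 2.1 = 236.1 → 236
  → #73f5ec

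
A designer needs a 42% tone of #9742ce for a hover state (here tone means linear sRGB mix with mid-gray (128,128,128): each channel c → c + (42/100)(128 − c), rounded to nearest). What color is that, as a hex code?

#8d5cad

#9742ce is rgb(151, 66, 206).
Lerp each channel 42% toward 128:
  R: 151 − 9.66 = 141.34 → 141
  G: 66 + 0.42×(128−66) = 66 + 26.04 = 92.04 → 92
  B: 206 + 0.42×(128−206) = 206 − 32.76 = 173.24 → 173
rgb(141, 92, 173) = #8d5cad.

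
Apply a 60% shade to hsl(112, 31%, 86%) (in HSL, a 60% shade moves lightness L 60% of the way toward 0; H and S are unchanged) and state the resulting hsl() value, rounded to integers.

L moves 60% from 86 toward 0: 86 − 51.6 = 34.4 → 34.
H and S are unchanged.

hsl(112, 31%, 34%)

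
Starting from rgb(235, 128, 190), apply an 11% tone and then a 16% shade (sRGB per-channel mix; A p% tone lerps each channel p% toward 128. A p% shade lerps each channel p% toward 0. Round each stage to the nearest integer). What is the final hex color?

#BB6C9A

Lerp each channel 11% toward 128:
  R: 235 + 0.11×(128−235) = 235 − 11.77 = 223.23 → 223
  G: 128 + 0 = 128 → 128
  B: 190 + 0.11×(128−190) = 190 − 6.82 = 183.18 → 183
After the tone: rgb(223, 128, 183) = #DF80B7.
Per channel, c → c + 0.16(0 − c):
  R: 223 − 35.68 = 187.32 → 187
  G: 128 − 20.48 = 107.52 → 108
  B: 183 + 0.16×(0−183) = 183 − 29.28 = 153.72 → 154
rgb(187, 108, 154) = #BB6C9A.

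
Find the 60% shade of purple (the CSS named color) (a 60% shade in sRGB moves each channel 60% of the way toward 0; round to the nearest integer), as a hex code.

CSS purple is rgb(128, 0, 128).
A 60% shade moves each channel 60% toward 0:
  R: 128 + 0.6×(0−128) = 128 − 76.8 = 51.2 → 51
  G: 0 + 0 = 0 → 0
  B: 128 + 0.6×(0−128) = 128 − 76.8 = 51.2 → 51
rgb(51, 0, 51) = #330033.

#330033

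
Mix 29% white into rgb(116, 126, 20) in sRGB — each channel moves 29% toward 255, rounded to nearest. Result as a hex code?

#9ca358

A 29% tint moves each channel 29% toward 255:
  R: 116 + 40.31 = 156.31 → 156
  G: 126 + 37.41 = 163.41 → 163
  B: 20 + 0.29×(255−20) = 20 + 68.15 = 88.15 → 88
rgb(156, 163, 88) = #9ca358.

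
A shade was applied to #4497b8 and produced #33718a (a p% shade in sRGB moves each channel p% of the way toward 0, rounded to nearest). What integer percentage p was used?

25%

#4497b8 is rgb(68, 151, 184); #33718a is rgb(51, 113, 138).
On the B channel (widest range): 138 ≈ 184 + (p/100)(0 − 184), so p ≈ 100×(138 − 184)/(0 − 184) = -4600/-184 = 25.00.
p = 25 reproduces all three channels after rounding.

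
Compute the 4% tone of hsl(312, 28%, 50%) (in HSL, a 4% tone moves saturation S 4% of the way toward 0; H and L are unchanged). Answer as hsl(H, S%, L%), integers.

S moves 4% from 28 toward 0: 28 − 1.12 = 26.88 → 27.
H and L are unchanged.

hsl(312, 27%, 50%)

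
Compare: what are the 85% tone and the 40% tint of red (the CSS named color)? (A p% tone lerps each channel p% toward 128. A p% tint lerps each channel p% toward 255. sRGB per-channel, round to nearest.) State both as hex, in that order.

CSS red is rgb(255, 0, 0).
85% tone:
  R: 255 + 0.85×(128−255) = 255 − 107.95 = 147.05 → 147
  G: 0 + 108.8 = 108.8 → 109
  B: 0 + 0.85×(128−0) = 0 + 108.8 = 108.8 → 109
  → #936d6d
40% tint:
  R: 255 + 0.4×(255−255) = 255 + 0 = 255 → 255
  G: 0 + 0.4×(255−0) = 0 + 102 = 102 → 102
  B: 0 + 0.4×(255−0) = 0 + 102 = 102 → 102
  → #ff6666

#936d6d, #ff6666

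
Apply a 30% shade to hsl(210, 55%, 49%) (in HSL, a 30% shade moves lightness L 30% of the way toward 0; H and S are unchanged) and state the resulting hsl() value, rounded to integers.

L moves 30% from 49 toward 0: 49 − 14.7 = 34.3 → 34.
H and S are unchanged.

hsl(210, 55%, 34%)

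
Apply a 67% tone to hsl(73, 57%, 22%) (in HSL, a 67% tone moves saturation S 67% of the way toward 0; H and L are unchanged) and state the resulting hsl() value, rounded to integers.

S moves 67% from 57 toward 0: 57 − 38.19 = 18.81 → 19.
H and L are unchanged.

hsl(73, 19%, 22%)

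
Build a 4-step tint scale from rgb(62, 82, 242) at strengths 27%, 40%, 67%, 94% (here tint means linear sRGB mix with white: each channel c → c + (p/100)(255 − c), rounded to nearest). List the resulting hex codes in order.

#7281f6, #8b97f7, #bfc6fb, #f3f5fe

27%: (62 + 52.11 = 114.11→114, 82 + 46.71 = 128.71→129, 242 + 3.51 = 245.51→246) → #7281f6
40%: (62 + 77.2 = 139.2→139, 82 + 69.2 = 151.2→151, 242 + 5.2 = 247.2→247) → #8b97f7
67%: (62 + 129.31 = 191.31→191, 82 + 115.91 = 197.91→198, 242 + 8.71 = 250.71→251) → #bfc6fb
94%: (62 + 181.42 = 243.42→243, 82 + 162.62 = 244.62→245, 242 + 12.22 = 254.22→254) → #f3f5fe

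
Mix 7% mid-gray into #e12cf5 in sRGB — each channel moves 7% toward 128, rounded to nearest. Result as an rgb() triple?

rgb(218, 50, 237)

#e12cf5 is rgb(225, 44, 245).
Per channel, c → c + 0.07(128 − c):
  R: 225 + 0.07×(128−225) = 225 − 6.79 = 218.21 → 218
  G: 44 + 5.88 = 49.88 → 50
  B: 245 − 8.19 = 236.81 → 237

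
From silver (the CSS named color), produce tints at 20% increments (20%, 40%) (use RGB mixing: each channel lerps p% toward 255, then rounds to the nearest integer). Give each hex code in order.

#cdcdcd, #d9d9d9

CSS silver is rgb(192, 192, 192).
20%: (192 + 12.6 = 204.6→205, 192 + 12.6 = 204.6→205, 192 + 12.6 = 204.6→205) → #cdcdcd
40%: (192 + 25.2 = 217.2→217, 192 + 25.2 = 217.2→217, 192 + 25.2 = 217.2→217) → #d9d9d9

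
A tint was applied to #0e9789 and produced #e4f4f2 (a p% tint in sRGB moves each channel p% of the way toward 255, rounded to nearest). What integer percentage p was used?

#0e9789 is rgb(14, 151, 137); #e4f4f2 is rgb(228, 244, 242).
On the R channel (widest range): 228 ≈ 14 + (p/100)(255 − 14), so p ≈ 100×(228 − 14)/(255 − 14) = 21400/241 = 88.80.
p = 89 reproduces all three channels after rounding.

89%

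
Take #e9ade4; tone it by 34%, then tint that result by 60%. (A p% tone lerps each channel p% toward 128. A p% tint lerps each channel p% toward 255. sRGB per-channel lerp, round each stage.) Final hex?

#e9ade4 is rgb(233, 173, 228).
A 34% tone moves each channel 34% toward 128:
  R: 233 − 35.7 = 197.3 → 197
  G: 173 − 15.3 = 157.7 → 158
  B: 228 − 34 = 194 → 194
After the tone: rgb(197, 158, 194) = #c59ec2.
Lerp each channel 60% toward 255:
  R: 197 + 0.6×(255−197) = 197 + 34.8 = 231.8 → 232
  G: 158 + 58.2 = 216.2 → 216
  B: 194 + 0.6×(255−194) = 194 + 36.6 = 230.6 → 231
rgb(232, 216, 231) = #e8d8e7.

#e8d8e7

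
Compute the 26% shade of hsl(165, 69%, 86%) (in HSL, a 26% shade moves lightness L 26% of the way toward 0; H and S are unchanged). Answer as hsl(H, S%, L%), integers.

L moves 26% from 86 toward 0: 86 − 22.36 = 63.64 → 64.
H and S are unchanged.

hsl(165, 69%, 64%)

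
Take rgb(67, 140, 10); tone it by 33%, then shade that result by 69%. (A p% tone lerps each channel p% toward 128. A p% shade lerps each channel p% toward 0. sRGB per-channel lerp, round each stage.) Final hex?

#1b2a0f

Lerp each channel 33% toward 128:
  R: 67 + 20.13 = 87.13 → 87
  G: 140 − 3.96 = 136.04 → 136
  B: 10 + 0.33×(128−10) = 10 + 38.94 = 48.94 → 49
After the tone: rgb(87, 136, 49) = #578831.
A 69% shade moves each channel 69% toward 0:
  R: 87 − 60.03 = 26.97 → 27
  G: 136 + 0.69×(0−136) = 136 − 93.84 = 42.16 → 42
  B: 49 − 33.81 = 15.19 → 15
rgb(27, 42, 15) = #1b2a0f.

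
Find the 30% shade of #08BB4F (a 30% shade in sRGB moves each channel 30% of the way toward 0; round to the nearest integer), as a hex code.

#068337

#08BB4F is rgb(8, 187, 79).
A 30% shade moves each channel 30% toward 0:
  R: 8 + 0.3×(0−8) = 8 − 2.4 = 5.6 → 6
  G: 187 + 0.3×(0−187) = 187 − 56.1 = 130.9 → 131
  B: 79 + 0.3×(0−79) = 79 − 23.7 = 55.3 → 55
rgb(6, 131, 55) = #068337.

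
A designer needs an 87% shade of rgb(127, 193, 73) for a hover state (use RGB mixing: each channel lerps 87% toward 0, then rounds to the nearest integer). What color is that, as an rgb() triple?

rgb(17, 25, 9)

Per channel, c → c + 0.87(0 − c):
  R: 127 + 0.87×(0−127) = 127 − 110.49 = 16.51 → 17
  G: 193 − 167.91 = 25.09 → 25
  B: 73 + 0.87×(0−73) = 73 − 63.51 = 9.49 → 9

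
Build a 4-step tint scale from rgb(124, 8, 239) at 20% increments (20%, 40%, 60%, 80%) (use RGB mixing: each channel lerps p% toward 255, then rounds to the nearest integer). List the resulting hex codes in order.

#9639f2, #b06bf5, #cb9cf9, #e5cefc

20%: (124 + 26.2 = 150.2→150, 8 + 49.4 = 57.4→57, 239 + 3.2 = 242.2→242) → #9639f2
40%: (124 + 52.4 = 176.4→176, 8 + 98.8 = 106.8→107, 239 + 6.4 = 245.4→245) → #b06bf5
60%: (124 + 78.6 = 202.6→203, 8 + 148.2 = 156.2→156, 239 + 9.6 = 248.6→249) → #cb9cf9
80%: (124 + 104.8 = 228.8→229, 8 + 197.6 = 205.6→206, 239 + 12.8 = 251.8→252) → #e5cefc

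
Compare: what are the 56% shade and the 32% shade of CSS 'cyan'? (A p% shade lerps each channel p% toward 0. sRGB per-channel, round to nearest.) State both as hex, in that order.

#007070, #00adad

CSS cyan is rgb(0, 255, 255).
56% shade:
  R: 0 + 0.56×(0−0) = 0 + 0 = 0 → 0
  G: 255 + 0.56×(0−255) = 255 − 142.8 = 112.2 → 112
  B: 255 + 0.56×(0−255) = 255 − 142.8 = 112.2 → 112
  → #007070
32% shade:
  R: 0 + 0.32×(0−0) = 0 + 0 = 0 → 0
  G: 255 − 81.6 = 173.4 → 173
  B: 255 − 81.6 = 173.4 → 173
  → #00adad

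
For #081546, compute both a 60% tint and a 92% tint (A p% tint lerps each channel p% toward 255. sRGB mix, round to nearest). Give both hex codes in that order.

#9ca1b5, #ebecf0

#081546 is rgb(8, 21, 70).
60% tint:
  R: 8 + 0.6×(255−8) = 8 + 148.2 = 156.2 → 156
  G: 21 + 0.6×(255−21) = 21 + 140.4 = 161.4 → 161
  B: 70 + 111 = 181 → 181
  → #9ca1b5
92% tint:
  R: 8 + 227.24 = 235.24 → 235
  G: 21 + 215.28 = 236.28 → 236
  B: 70 + 0.92×(255−70) = 70 + 170.2 = 240.2 → 240
  → #ebecf0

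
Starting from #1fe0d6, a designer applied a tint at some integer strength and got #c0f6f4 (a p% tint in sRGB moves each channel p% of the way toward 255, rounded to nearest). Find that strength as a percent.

#1fe0d6 is rgb(31, 224, 214); #c0f6f4 is rgb(192, 246, 244).
On the R channel (widest range): 192 ≈ 31 + (p/100)(255 − 31), so p ≈ 100×(192 − 31)/(255 − 31) = 16100/224 = 71.88.
p = 72 reproduces all three channels after rounding.

72%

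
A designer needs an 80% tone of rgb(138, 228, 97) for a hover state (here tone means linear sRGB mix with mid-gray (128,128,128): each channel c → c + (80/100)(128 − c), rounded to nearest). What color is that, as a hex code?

Per channel, c → c + 0.8(128 − c):
  R: 138 − 8 = 130 → 130
  G: 228 + 0.8×(128−228) = 228 − 80 = 148 → 148
  B: 97 + 0.8×(128−97) = 97 + 24.8 = 121.8 → 122
rgb(130, 148, 122) = #82947A.

#82947A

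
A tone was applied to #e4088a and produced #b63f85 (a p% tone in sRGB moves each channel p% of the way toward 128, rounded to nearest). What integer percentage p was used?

#e4088a is rgb(228, 8, 138); #b63f85 is rgb(182, 63, 133).
On the G channel (widest range): 63 ≈ 8 + (p/100)(128 − 8), so p ≈ 100×(63 − 8)/(128 − 8) = 5500/120 = 45.83.
p = 46 reproduces all three channels after rounding.

46%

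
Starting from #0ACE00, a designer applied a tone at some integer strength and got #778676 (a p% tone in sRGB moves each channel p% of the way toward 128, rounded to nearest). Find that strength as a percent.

92%

#0ACE00 is rgb(10, 206, 0); #778676 is rgb(119, 134, 118).
On the B channel (widest range): 118 ≈ 0 + (p/100)(128 − 0), so p ≈ 100×(118 − 0)/(128 − 0) = 11800/128 = 92.19.
p = 92 reproduces all three channels after rounding.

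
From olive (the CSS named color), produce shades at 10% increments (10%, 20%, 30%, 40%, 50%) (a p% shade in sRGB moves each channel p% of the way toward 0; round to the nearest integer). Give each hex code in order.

CSS olive is rgb(128, 128, 0).
10%: (128 − 12.8 = 115.2→115, 128 − 12.8 = 115.2→115, 0→0) → #737300
20%: (128 − 25.6 = 102.4→102, 128 − 25.6 = 102.4→102, 0→0) → #666600
30%: (128 − 38.4 = 89.6→90, 128 − 38.4 = 89.6→90, 0→0) → #5A5A00
40%: (128 − 51.2 = 76.8→77, 128 − 51.2 = 76.8→77, 0→0) → #4D4D00
50%: (128 − 64 = 64→64, 128 − 64 = 64→64, 0→0) → #404000

#737300, #666600, #5A5A00, #4D4D00, #404000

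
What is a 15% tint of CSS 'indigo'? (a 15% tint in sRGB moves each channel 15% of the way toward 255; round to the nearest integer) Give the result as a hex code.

CSS indigo is rgb(75, 0, 130).
A 15% tint moves each channel 15% toward 255:
  R: 75 + 27 = 102 → 102
  G: 0 + 38.25 = 38.25 → 38
  B: 130 + 18.75 = 148.75 → 149
rgb(102, 38, 149) = #662695.

#662695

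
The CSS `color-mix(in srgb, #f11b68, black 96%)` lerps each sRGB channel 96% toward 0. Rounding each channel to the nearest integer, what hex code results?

#0a0104

#f11b68 is rgb(241, 27, 104).
Per channel, c → c + 0.96(0 − c):
  R: 241 + 0.96×(0−241) = 241 − 231.36 = 9.64 → 10
  G: 27 − 25.92 = 1.08 → 1
  B: 104 + 0.96×(0−104) = 104 − 99.84 = 4.16 → 4
rgb(10, 1, 4) = #0a0104.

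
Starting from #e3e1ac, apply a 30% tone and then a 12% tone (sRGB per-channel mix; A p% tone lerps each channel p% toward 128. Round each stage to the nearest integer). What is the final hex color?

#bdbc9b

#e3e1ac is rgb(227, 225, 172).
Per channel, c → c + 0.3(128 − c):
  R: 227 + 0.3×(128−227) = 227 − 29.7 = 197.3 → 197
  G: 225 + 0.3×(128−225) = 225 − 29.1 = 195.9 → 196
  B: 172 − 13.2 = 158.8 → 159
After the tone: rgb(197, 196, 159) = #c5c49f.
Per channel, c → c + 0.12(128 − c):
  R: 197 − 8.28 = 188.72 → 189
  G: 196 + 0.12×(128−196) = 196 − 8.16 = 187.84 → 188
  B: 159 − 3.72 = 155.28 → 155
rgb(189, 188, 155) = #bdbc9b.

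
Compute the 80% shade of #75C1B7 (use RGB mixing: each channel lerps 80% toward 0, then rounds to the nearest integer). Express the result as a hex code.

#75C1B7 is rgb(117, 193, 183).
Per channel, c → c + 0.8(0 − c):
  R: 117 + 0.8×(0−117) = 117 − 93.6 = 23.4 → 23
  G: 193 + 0.8×(0−193) = 193 − 154.4 = 38.6 → 39
  B: 183 − 146.4 = 36.6 → 37
rgb(23, 39, 37) = #172725.

#172725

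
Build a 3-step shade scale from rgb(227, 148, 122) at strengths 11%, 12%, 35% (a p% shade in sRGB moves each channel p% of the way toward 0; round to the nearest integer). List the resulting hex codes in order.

11%: (227 − 24.97 = 202.03→202, 148 − 16.28 = 131.72→132, 122 − 13.42 = 108.58→109) → #CA846D
12%: (227 − 27.24 = 199.76→200, 148 − 17.76 = 130.24→130, 122 − 14.64 = 107.36→107) → #C8826B
35%: (227 − 79.45 = 147.55→148, 148 − 51.8 = 96.2→96, 122 − 42.7 = 79.3→79) → #94604F

#CA846D, #C8826B, #94604F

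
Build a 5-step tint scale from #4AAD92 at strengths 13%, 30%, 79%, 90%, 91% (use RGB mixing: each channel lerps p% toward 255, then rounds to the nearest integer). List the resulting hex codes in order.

#4AAD92 is rgb(74, 173, 146).
13%: (74 + 23.53 = 97.53→98, 173 + 10.66 = 183.66→184, 146 + 14.17 = 160.17→160) → #62B8A0
30%: (74 + 54.3 = 128.3→128, 173 + 24.6 = 197.6→198, 146 + 32.7 = 178.7→179) → #80C6B3
79%: (74 + 142.99 = 216.99→217, 173 + 64.78 = 237.78→238, 146 + 86.11 = 232.11→232) → #D9EEE8
90%: (74 + 162.9 = 236.9→237, 173 + 73.8 = 246.8→247, 146 + 98.1 = 244.1→244) → #EDF7F4
91%: (74 + 164.71 = 238.71→239, 173 + 74.62 = 247.62→248, 146 + 99.19 = 245.19→245) → #EFF8F5

#62B8A0, #80C6B3, #D9EEE8, #EDF7F4, #EFF8F5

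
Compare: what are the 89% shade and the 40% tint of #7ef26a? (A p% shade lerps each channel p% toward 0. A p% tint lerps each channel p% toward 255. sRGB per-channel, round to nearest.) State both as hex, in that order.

#7ef26a is rgb(126, 242, 106).
89% shade:
  R: 126 + 0.89×(0−126) = 126 − 112.14 = 13.86 → 14
  G: 242 + 0.89×(0−242) = 242 − 215.38 = 26.62 → 27
  B: 106 + 0.89×(0−106) = 106 − 94.34 = 11.66 → 12
  → #0e1b0c
40% tint:
  R: 126 + 0.4×(255−126) = 126 + 51.6 = 177.6 → 178
  G: 242 + 0.4×(255−242) = 242 + 5.2 = 247.2 → 247
  B: 106 + 59.6 = 165.6 → 166
  → #b2f7a6

#0e1b0c, #b2f7a6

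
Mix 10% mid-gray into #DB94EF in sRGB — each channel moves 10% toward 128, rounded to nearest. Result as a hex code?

#D292E4

#DB94EF is rgb(219, 148, 239).
Lerp each channel 10% toward 128:
  R: 219 − 9.1 = 209.9 → 210
  G: 148 + 0.1×(128−148) = 148 − 2 = 146 → 146
  B: 239 − 11.1 = 227.9 → 228
rgb(210, 146, 228) = #D292E4.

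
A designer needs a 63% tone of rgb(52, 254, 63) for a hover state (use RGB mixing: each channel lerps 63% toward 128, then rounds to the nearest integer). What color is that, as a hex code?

#64af68

Per channel, c → c + 0.63(128 − c):
  R: 52 + 0.63×(128−52) = 52 + 47.88 = 99.88 → 100
  G: 254 − 79.38 = 174.62 → 175
  B: 63 + 40.95 = 103.95 → 104
rgb(100, 175, 104) = #64af68.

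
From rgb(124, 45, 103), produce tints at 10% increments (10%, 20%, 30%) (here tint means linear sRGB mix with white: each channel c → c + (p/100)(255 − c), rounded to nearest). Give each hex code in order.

10%: (124 + 13.1 = 137.1→137, 45 + 21 = 66→66, 103 + 15.2 = 118.2→118) → #894276
20%: (124 + 26.2 = 150.2→150, 45 + 42 = 87→87, 103 + 30.4 = 133.4→133) → #965785
30%: (124 + 39.3 = 163.3→163, 45 + 63 = 108→108, 103 + 45.6 = 148.6→149) → #A36C95

#894276, #965785, #A36C95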